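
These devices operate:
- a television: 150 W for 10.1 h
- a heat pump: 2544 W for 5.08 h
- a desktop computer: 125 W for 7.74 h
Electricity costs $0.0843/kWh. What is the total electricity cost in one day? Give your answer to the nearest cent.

television: 150 W × 10.1 h = 1,515 Wh = 1.515 kWh
heat pump: 2544 W × 5.08 h = 12,924 Wh = 12.92 kWh
desktop computer: 125 W × 7.74 h = 968 Wh = 0.9675 kWh
Total energy = 1.515 + 12.92 + 0.9675 = 15.41 kWh
Cost = 15.41 kWh × $0.0843 = $1.30

$1.30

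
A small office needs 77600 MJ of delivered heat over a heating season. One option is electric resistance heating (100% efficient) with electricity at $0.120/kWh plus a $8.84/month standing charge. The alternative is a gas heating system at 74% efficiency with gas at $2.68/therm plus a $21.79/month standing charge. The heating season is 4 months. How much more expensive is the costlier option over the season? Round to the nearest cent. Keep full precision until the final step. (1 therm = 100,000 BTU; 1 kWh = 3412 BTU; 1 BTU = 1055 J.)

$128.75

Heat load = 77600 MJ = 77,600,000,000 J / 1055 = 73,554,502 BTU
Gas: input = 73,554,502 / 0.74 = 99,397,976 BTU = 994 therm → 994 × $2.68 = $2,663.87; + 4 × $21.79 standing = $2,751.03
Electric: 73,554,502 BTU / 3412 = 21,560 kWh → × $0.120 = $2,586.91; + 4 × $8.84 standing = $2,622.27
Difference = |$2,751.03 − $2,622.27| = $128.75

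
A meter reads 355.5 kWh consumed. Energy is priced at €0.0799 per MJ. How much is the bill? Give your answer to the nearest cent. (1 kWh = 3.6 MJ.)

355.5 kWh × (3.6 MJ/kWh) = 1,280 MJ
Cost = 1,280 MJ × €0.0799/MJ = €102.26

€102.26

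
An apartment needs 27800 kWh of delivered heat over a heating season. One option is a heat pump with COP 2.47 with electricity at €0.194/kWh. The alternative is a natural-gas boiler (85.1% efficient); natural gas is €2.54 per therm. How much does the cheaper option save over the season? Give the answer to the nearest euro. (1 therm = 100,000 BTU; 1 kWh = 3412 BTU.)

Heat load = 27800 kWh × 3412 = 94,853,600 BTU
Gas: input = 94,853,600 / 0.851 = 111,461,340 BTU = 1,115 therm → 1,115 × €2.54 = €2,831.12
Heat pump: 94,853,600 BTU / 3412 = 27,800 kWh heat; / 2.47 = 11,260 kWh in → × €0.194 = €2,183.48
Difference = |€2,831.12 − €2,183.48| = €647.64 ≈ €648

€648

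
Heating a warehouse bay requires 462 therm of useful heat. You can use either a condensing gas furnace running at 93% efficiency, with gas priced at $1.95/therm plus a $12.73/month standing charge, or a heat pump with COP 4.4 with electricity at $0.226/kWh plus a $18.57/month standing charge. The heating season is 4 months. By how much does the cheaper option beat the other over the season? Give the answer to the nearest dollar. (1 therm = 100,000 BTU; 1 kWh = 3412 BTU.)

Heat load = 462 therm × 100,000 = 46,200,000 BTU
Gas: input = 46,200,000 / 0.93 = 49,677,419 BTU = 496.8 therm → 496.8 × $1.95 = $968.71; + 4 × $12.73 standing = $1,019.63
Heat pump: 46,200,000 BTU / 3412 = 13,540 kWh heat; / 4.4 = 3,077 kWh in → × $0.226 = $695.49; + 4 × $18.57 standing = $769.77
Difference = |$1,019.63 − $769.77| = $249.86 ≈ $250

$250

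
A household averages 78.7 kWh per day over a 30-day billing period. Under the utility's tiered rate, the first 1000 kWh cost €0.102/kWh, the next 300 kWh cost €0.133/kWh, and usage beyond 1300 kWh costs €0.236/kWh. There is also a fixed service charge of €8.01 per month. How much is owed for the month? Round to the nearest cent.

€400.31

Usage = 78.7 kWh/day × 30 days = 2361 kWh
First 1000 kWh × €0.102 = €102.00
Next 300 kWh × €0.133 = €39.90
Remaining 1061 kWh × €0.236 = €250.40
Energy charge = €392.30; + service €8.01 = €400.31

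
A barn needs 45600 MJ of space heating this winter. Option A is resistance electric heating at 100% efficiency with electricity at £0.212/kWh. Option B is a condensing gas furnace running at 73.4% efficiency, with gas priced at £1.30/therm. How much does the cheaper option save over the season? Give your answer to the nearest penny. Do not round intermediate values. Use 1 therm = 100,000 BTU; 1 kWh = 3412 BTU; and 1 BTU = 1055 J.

Heat load = 45600 MJ = 45,600,000,000 J / 1055 = 43,222,749 BTU
Gas: input = 43,222,749 / 0.734 = 58,886,579 BTU = 588.9 therm → 588.9 × £1.30 = £765.53
Electric: 43,222,749 BTU / 3412 = 12,670 kWh → × £0.212 = £2,685.59
Difference = |£765.53 − £2,685.59| = £1,920.06

£1920.06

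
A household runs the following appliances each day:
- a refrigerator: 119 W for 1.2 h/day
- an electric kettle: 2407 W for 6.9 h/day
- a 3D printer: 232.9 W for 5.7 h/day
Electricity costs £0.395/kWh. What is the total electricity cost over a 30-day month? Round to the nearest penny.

refrigerator: 119 W × 1.2 h × 30 d = 4,284 Wh = 4.284 kWh
electric kettle: 2407 W × 6.9 h × 30 d = 498,249 Wh = 498.2 kWh
3D printer: 232.9 W × 5.7 h × 30 d = 39,826 Wh = 39.83 kWh
Total energy = 4.284 + 498.2 + 39.83 = 542.4 kWh
Cost = 542.4 kWh × £0.395 = £214.23

£214.23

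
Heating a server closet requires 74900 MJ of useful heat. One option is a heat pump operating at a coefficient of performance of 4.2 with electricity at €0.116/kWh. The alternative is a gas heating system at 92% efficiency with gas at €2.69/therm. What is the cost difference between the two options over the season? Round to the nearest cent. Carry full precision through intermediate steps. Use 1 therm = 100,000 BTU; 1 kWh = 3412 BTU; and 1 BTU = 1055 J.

€1501.16

Heat load = 74900 MJ = 74,900,000,000 J / 1055 = 70,995,261 BTU
Gas: input = 70,995,261 / 0.92 = 77,168,762 BTU = 771.7 therm → 771.7 × €2.69 = €2,075.84
Heat pump: 70,995,261 BTU / 3412 = 20,810 kWh heat; / 4.2 = 4,954 kWh in → × €0.116 = €574.68
Difference = |€2,075.84 − €574.68| = €1,501.16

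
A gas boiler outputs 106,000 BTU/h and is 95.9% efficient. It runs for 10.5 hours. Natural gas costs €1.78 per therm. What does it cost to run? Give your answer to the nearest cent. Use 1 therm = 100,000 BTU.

€20.66

Heat delivered = 106,000 BTU/h × 10.5 h = 1,113,000 BTU
Gas input = 1,113,000 / 0.959 = 1,160,584 BTU
= 1,160,584 / 100,000 = 11.61 therm
Cost = 11.61 × €1.78/therm = €20.66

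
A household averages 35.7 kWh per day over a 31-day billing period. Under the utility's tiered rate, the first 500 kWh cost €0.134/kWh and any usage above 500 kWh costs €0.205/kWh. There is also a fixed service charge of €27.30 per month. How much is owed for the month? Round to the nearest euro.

Usage = 35.7 kWh/day × 31 days = 1106.7 kWh
First 500 kWh × €0.134 = €67.00
Remaining 606.7 kWh × €0.205 = €124.37
Energy charge = €191.37; + service €27.30 = €218.67 ≈ €219

€219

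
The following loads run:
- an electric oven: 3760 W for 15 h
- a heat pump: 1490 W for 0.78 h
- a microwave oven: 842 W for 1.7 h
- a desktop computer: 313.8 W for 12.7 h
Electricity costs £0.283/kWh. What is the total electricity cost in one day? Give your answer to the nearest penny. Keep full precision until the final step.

£17.82

electric oven: 3760 W × 15 h = 56,400 Wh = 56.4 kWh
heat pump: 1490 W × 0.78 h = 1,162 Wh = 1.162 kWh
microwave oven: 842 W × 1.7 h = 1,431 Wh = 1.431 kWh
desktop computer: 313.8 W × 12.7 h = 3,985 Wh = 3.985 kWh
Total energy = 56.4 + 1.162 + 1.431 + 3.985 = 62.98 kWh
Cost = 62.98 kWh × £0.283 = £17.82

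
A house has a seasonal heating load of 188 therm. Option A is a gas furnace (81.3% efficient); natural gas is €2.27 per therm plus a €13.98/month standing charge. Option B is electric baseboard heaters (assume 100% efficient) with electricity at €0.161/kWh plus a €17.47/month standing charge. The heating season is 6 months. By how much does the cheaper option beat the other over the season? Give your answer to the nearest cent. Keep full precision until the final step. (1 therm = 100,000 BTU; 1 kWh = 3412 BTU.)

€383.12

Heat load = 188 therm × 100,000 = 18,800,000 BTU
Gas: input = 18,800,000 / 0.813 = 23,124,231 BTU = 231.2 therm → 231.2 × €2.27 = €524.92; + 6 × €13.98 standing = €608.80
Electric: 18,800,000 BTU / 3412 = 5,510 kWh → × €0.161 = €887.10; + 6 × €17.47 standing = €991.92
Difference = |€608.80 − €991.92| = €383.12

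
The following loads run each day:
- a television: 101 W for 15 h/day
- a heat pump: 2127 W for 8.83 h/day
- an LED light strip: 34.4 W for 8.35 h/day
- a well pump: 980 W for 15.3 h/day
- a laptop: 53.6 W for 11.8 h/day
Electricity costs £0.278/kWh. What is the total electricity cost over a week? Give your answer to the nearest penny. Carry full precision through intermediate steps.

television: 101 W × 15 h × 7 d = 10,605 Wh = 10.61 kWh
heat pump: 2127 W × 8.83 h × 7 d = 131,470 Wh = 131.5 kWh
LED light strip: 34.4 W × 8.35 h × 7 d = 2,011 Wh = 2.011 kWh
well pump: 980 W × 15.3 h × 7 d = 104,958 Wh = 105 kWh
laptop: 53.6 W × 11.8 h × 7 d = 4,427 Wh = 4.427 kWh
Total energy = 10.61 + 131.5 + 2.011 + 105 + 4.427 = 253.5 kWh
Cost = 253.5 kWh × £0.278 = £70.46

£70.46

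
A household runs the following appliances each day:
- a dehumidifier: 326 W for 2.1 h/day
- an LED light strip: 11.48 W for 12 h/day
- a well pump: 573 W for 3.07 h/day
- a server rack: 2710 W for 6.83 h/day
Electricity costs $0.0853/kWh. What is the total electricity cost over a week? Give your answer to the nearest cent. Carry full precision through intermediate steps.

dehumidifier: 326 W × 2.1 h × 7 d = 4,792 Wh = 4.792 kWh
LED light strip: 11.48 W × 12 h × 7 d = 964 Wh = 0.9643 kWh
well pump: 573 W × 3.07 h × 7 d = 12,314 Wh = 12.31 kWh
server rack: 2710 W × 6.83 h × 7 d = 129,565 Wh = 129.6 kWh
Total energy = 4.792 + 0.9643 + 12.31 + 129.6 = 147.6 kWh
Cost = 147.6 kWh × $0.0853 = $12.59

$12.59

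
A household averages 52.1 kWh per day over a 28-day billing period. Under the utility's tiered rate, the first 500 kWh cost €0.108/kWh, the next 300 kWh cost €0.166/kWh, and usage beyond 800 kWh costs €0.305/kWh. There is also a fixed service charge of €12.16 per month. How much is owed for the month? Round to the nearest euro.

Usage = 52.1 kWh/day × 28 days = 1458.8 kWh
First 500 kWh × €0.108 = €54.00
Next 300 kWh × €0.166 = €49.80
Remaining 658.8 kWh × €0.305 = €200.93
Energy charge = €304.73; + service €12.16 = €316.89 ≈ €317

€317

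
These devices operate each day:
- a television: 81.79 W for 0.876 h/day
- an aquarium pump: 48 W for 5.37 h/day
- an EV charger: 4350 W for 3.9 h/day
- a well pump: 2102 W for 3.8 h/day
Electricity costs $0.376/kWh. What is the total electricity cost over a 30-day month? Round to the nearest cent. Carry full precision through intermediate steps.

television: 81.79 W × 0.876 h × 30 d = 2,149 Wh = 2.149 kWh
aquarium pump: 48 W × 5.37 h × 30 d = 7,733 Wh = 7.733 kWh
EV charger: 4350 W × 3.9 h × 30 d = 508,950 Wh = 508.9 kWh
well pump: 2102 W × 3.8 h × 30 d = 239,628 Wh = 239.6 kWh
Total energy = 2.149 + 7.733 + 508.9 + 239.6 = 758.5 kWh
Cost = 758.5 kWh × $0.376 = $285.18

$285.18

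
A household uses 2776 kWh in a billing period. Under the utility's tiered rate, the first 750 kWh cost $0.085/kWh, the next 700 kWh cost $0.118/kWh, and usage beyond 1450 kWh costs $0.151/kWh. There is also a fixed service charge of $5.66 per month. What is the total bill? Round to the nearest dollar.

First 750 kWh × $0.085 = $63.75
Next 700 kWh × $0.118 = $82.60
Remaining 1326 kWh × $0.151 = $200.23
Energy charge = $346.58; + service $5.66 = $352.24 ≈ $352

$352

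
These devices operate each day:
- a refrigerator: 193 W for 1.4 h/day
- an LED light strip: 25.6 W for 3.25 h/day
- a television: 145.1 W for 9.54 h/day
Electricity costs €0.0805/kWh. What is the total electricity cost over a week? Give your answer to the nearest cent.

refrigerator: 193 W × 1.4 h × 7 d = 1,891 Wh = 1.891 kWh
LED light strip: 25.6 W × 3.25 h × 7 d = 582 Wh = 0.5824 kWh
television: 145.1 W × 9.54 h × 7 d = 9,690 Wh = 9.69 kWh
Total energy = 1.891 + 0.5824 + 9.69 = 12.16 kWh
Cost = 12.16 kWh × €0.0805 = €0.98

€0.98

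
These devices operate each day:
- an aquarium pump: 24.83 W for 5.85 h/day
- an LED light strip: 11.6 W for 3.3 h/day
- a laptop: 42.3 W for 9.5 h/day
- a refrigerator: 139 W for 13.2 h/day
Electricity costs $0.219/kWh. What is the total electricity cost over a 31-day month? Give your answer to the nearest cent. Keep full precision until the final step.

$16.43

aquarium pump: 24.83 W × 5.85 h × 31 d = 4,503 Wh = 4.503 kWh
LED light strip: 11.6 W × 3.3 h × 31 d = 1,187 Wh = 1.187 kWh
laptop: 42.3 W × 9.5 h × 31 d = 12,457 Wh = 12.46 kWh
refrigerator: 139 W × 13.2 h × 31 d = 56,879 Wh = 56.88 kWh
Total energy = 4.503 + 1.187 + 12.46 + 56.88 = 75.03 kWh
Cost = 75.03 kWh × $0.219 = $16.43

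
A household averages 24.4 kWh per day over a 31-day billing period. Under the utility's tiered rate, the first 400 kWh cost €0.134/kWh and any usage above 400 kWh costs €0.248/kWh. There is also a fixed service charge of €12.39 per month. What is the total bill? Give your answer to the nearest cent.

€154.38

Usage = 24.4 kWh/day × 31 days = 756.4 kWh
First 400 kWh × €0.134 = €53.60
Remaining 356.4 kWh × €0.248 = €88.39
Energy charge = €141.99; + service €12.39 = €154.38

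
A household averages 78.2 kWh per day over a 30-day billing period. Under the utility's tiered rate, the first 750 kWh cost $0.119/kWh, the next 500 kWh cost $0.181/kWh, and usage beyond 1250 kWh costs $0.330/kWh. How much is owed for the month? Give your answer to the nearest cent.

Usage = 78.2 kWh/day × 30 days = 2346 kWh
First 750 kWh × $0.119 = $89.25
Next 500 kWh × $0.181 = $90.50
Remaining 1096 kWh × $0.330 = $361.68
Total = $541.43

$541.43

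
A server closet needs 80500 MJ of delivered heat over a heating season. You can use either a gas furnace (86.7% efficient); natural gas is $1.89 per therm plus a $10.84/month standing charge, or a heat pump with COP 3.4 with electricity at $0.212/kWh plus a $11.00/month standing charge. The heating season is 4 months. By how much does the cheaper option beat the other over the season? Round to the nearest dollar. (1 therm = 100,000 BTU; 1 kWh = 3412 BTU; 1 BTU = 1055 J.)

$268

Heat load = 80500 MJ = 80,500,000,000 J / 1055 = 76,303,318 BTU
Gas: input = 76,303,318 / 0.867 = 88,008,440 BTU = 880.1 therm → 880.1 × $1.89 = $1,663.36; + 4 × $10.84 standing = $1,706.72
Heat pump: 76,303,318 BTU / 3412 = 22,360 kWh heat; / 3.4 = 6,577 kWh in → × $0.212 = $1,394.41; + 4 × $11.00 standing = $1,438.41
Difference = |$1,706.72 − $1,438.41| = $268.31 ≈ $268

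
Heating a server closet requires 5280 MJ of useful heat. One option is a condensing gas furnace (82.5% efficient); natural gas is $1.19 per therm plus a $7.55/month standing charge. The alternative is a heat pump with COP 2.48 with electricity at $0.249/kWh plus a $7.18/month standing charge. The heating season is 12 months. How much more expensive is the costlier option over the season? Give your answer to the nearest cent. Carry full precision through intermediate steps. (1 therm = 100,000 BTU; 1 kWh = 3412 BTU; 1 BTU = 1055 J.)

$70.64

Heat load = 5280 MJ = 5,280,000,000 J / 1055 = 5,004,739 BTU
Gas: input = 5,004,739 / 0.825 = 6,066,351 BTU = 60.66 therm → 60.66 × $1.19 = $72.19; + 12 × $7.55 standing = $162.79
Heat pump: 5,004,739 BTU / 3412 = 1,467 kWh heat; / 2.48 = 591.5 kWh in → × $0.249 = $147.27; + 12 × $7.18 standing = $233.43
Difference = |$162.79 − $233.43| = $70.64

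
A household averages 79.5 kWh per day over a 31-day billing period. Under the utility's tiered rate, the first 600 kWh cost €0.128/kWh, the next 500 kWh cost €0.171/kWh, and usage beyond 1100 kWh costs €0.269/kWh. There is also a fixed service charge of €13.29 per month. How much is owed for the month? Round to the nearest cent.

Usage = 79.5 kWh/day × 31 days = 2464.5 kWh
First 600 kWh × €0.128 = €76.80
Next 500 kWh × €0.171 = €85.50
Remaining 1364.5 kWh × €0.269 = €367.05
Energy charge = €529.35; + service €13.29 = €542.64

€542.64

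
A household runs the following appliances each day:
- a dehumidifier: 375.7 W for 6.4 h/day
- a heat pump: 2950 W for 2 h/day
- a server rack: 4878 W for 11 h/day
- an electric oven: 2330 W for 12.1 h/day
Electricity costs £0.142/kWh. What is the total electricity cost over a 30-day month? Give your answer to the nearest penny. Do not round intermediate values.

£384.06

dehumidifier: 375.7 W × 6.4 h × 30 d = 72,134 Wh = 72.13 kWh
heat pump: 2950 W × 2 h × 30 d = 177,000 Wh = 177 kWh
server rack: 4878 W × 11 h × 30 d = 1,609,740 Wh = 1,610 kWh
electric oven: 2330 W × 12.1 h × 30 d = 845,790 Wh = 845.8 kWh
Total energy = 72.13 + 177 + 1,610 + 845.8 = 2,705 kWh
Cost = 2,705 kWh × £0.142 = £384.06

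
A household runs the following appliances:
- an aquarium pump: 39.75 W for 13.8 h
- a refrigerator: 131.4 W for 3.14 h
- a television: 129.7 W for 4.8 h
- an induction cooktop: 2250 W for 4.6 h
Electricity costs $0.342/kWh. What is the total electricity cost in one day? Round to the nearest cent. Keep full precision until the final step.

aquarium pump: 39.75 W × 13.8 h = 549 Wh = 0.5486 kWh
refrigerator: 131.4 W × 3.14 h = 413 Wh = 0.4126 kWh
television: 129.7 W × 4.8 h = 623 Wh = 0.6226 kWh
induction cooktop: 2250 W × 4.6 h = 10,350 Wh = 10.35 kWh
Total energy = 0.5486 + 0.4126 + 0.6226 + 10.35 = 11.93 kWh
Cost = 11.93 kWh × $0.342 = $4.08

$4.08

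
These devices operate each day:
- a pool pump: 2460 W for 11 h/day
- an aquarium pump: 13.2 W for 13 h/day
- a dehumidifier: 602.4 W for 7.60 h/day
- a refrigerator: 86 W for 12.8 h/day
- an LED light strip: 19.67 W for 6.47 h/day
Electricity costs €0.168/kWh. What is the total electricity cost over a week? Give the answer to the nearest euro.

pool pump: 2460 W × 11 h × 7 d = 189,420 Wh = 189.4 kWh
aquarium pump: 13.2 W × 13 h × 7 d = 1,201 Wh = 1.201 kWh
dehumidifier: 602.4 W × 7.60 h × 7 d = 32,048 Wh = 32.05 kWh
refrigerator: 86 W × 12.8 h × 7 d = 7,706 Wh = 7.706 kWh
LED light strip: 19.67 W × 6.47 h × 7 d = 891 Wh = 0.8909 kWh
Total energy = 189.4 + 1.201 + 32.05 + 7.706 + 0.8909 = 231.3 kWh
Cost = 231.3 kWh × €0.168 = €38.85 ≈ €39

€39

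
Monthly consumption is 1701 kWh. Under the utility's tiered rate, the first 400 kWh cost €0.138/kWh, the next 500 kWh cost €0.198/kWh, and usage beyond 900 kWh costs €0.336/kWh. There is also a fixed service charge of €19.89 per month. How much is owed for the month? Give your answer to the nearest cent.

First 400 kWh × €0.138 = €55.20
Next 500 kWh × €0.198 = €99.00
Remaining 801 kWh × €0.336 = €269.14
Energy charge = €423.34; + service €19.89 = €443.23

€443.23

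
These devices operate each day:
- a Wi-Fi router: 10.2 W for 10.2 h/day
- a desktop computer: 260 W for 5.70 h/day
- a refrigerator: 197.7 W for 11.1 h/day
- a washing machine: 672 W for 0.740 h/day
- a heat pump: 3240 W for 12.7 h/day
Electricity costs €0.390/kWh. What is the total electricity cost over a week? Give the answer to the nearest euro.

€124

Wi-Fi router: 10.2 W × 10.2 h × 7 d = 728 Wh = 0.7283 kWh
desktop computer: 260 W × 5.70 h × 7 d = 10,374 Wh = 10.37 kWh
refrigerator: 197.7 W × 11.1 h × 7 d = 15,361 Wh = 15.36 kWh
washing machine: 672 W × 0.740 h × 7 d = 3,481 Wh = 3.481 kWh
heat pump: 3240 W × 12.7 h × 7 d = 288,036 Wh = 288 kWh
Total energy = 0.7283 + 10.37 + 15.36 + 3.481 + 288 = 318 kWh
Cost = 318 kWh × €0.390 = €124.01 ≈ €124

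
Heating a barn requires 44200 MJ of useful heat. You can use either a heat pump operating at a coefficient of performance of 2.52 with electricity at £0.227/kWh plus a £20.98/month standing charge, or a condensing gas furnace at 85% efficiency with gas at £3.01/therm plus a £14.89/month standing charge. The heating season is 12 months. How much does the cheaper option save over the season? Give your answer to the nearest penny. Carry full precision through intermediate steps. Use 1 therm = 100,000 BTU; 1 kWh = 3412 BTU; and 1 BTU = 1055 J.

Heat load = 44200 MJ = 44,200,000,000 J / 1055 = 41,895,735 BTU
Gas: input = 41,895,735 / 0.85 = 49,289,100 BTU = 492.9 therm → 492.9 × £3.01 = £1,483.60; + 12 × £14.89 standing = £1,662.28
Heat pump: 41,895,735 BTU / 3412 = 12,280 kWh heat; / 2.52 = 4,873 kWh in → × £0.227 = £1,106.08; + 12 × £20.98 standing = £1,357.84
Difference = |£1,662.28 − £1,357.84| = £304.44

£304.44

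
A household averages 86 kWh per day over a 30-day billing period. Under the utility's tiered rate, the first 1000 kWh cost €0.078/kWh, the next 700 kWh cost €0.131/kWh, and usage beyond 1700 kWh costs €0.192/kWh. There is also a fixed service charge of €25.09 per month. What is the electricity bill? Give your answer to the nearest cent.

Usage = 86 kWh/day × 30 days = 2580 kWh
First 1000 kWh × €0.078 = €78.00
Next 700 kWh × €0.131 = €91.70
Remaining 880 kWh × €0.192 = €168.96
Energy charge = €338.66; + service €25.09 = €363.75

€363.75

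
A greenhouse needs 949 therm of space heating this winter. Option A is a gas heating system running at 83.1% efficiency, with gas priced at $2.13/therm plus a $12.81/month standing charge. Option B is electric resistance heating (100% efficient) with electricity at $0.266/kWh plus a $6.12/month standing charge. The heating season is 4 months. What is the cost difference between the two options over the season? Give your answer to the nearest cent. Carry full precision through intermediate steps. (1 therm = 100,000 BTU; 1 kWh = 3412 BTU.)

$4939.20

Heat load = 949 therm × 100,000 = 94,900,000 BTU
Gas: input = 94,900,000 / 0.831 = 114,199,759 BTU = 1,142 therm → 1,142 × $2.13 = $2,432.45; + 4 × $12.81 standing = $2,483.69
Electric: 94,900,000 BTU / 3412 = 27,810 kWh → × $0.266 = $7,398.42; + 4 × $6.12 standing = $7,422.90
Difference = |$2,483.69 − $7,422.90| = $4,939.20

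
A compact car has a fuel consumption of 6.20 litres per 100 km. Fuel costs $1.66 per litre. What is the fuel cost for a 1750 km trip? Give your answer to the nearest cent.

$180.11

Fuel = 6.20 L/100 km × 1750 km / 100 = 108.5 L
Cost = 108.5 L × $1.66/L = $180.11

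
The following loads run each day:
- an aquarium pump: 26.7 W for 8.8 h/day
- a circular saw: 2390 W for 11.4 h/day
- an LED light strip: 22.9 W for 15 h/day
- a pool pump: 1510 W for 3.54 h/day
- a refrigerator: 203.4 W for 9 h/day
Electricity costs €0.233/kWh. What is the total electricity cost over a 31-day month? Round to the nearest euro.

€253

aquarium pump: 26.7 W × 8.8 h × 31 d = 7,284 Wh = 7.284 kWh
circular saw: 2390 W × 11.4 h × 31 d = 844,626 Wh = 844.6 kWh
LED light strip: 22.9 W × 15 h × 31 d = 10,648 Wh = 10.65 kWh
pool pump: 1510 W × 3.54 h × 31 d = 165,707 Wh = 165.7 kWh
refrigerator: 203.4 W × 9 h × 31 d = 56,749 Wh = 56.75 kWh
Total energy = 7.284 + 844.6 + 10.65 + 165.7 + 56.75 = 1,085 kWh
Cost = 1,085 kWh × €0.233 = €252.81 ≈ €253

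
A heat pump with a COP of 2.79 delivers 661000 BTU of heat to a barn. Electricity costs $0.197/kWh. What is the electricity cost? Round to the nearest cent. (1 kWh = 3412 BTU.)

Heat delivered = 661,000 BTU / 3412 = 193.7 kWh
Electrical input = 193.7 kWh / 2.79 = 69.44 kWh
Cost = 69.44 × $0.197/kWh = $13.68

$13.68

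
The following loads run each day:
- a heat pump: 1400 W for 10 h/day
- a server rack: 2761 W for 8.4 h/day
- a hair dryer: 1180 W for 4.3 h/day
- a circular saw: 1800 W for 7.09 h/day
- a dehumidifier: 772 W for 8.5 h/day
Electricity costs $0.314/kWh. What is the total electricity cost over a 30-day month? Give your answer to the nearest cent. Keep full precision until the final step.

heat pump: 1400 W × 10 h × 30 d = 420,000 Wh = 420 kWh
server rack: 2761 W × 8.4 h × 30 d = 695,772 Wh = 695.8 kWh
hair dryer: 1180 W × 4.3 h × 30 d = 152,220 Wh = 152.2 kWh
circular saw: 1800 W × 7.09 h × 30 d = 382,860 Wh = 382.9 kWh
dehumidifier: 772 W × 8.5 h × 30 d = 196,860 Wh = 196.9 kWh
Total energy = 420 + 695.8 + 152.2 + 382.9 + 196.9 = 1,848 kWh
Cost = 1,848 kWh × $0.314 = $580.18

$580.18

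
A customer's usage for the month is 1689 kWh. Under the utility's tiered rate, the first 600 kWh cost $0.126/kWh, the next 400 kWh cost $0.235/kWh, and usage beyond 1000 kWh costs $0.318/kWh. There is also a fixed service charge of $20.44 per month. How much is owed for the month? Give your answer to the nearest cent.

First 600 kWh × $0.126 = $75.60
Next 400 kWh × $0.235 = $94.00
Remaining 689 kWh × $0.318 = $219.10
Energy charge = $388.70; + service $20.44 = $409.14

$409.14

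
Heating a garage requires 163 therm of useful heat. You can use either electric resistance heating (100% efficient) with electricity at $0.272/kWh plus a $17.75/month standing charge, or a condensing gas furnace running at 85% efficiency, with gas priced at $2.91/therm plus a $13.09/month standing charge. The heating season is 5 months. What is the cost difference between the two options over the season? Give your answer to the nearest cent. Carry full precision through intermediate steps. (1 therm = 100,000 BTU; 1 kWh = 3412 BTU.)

$764.68

Heat load = 163 therm × 100,000 = 16,300,000 BTU
Gas: input = 16,300,000 / 0.85 = 19,176,471 BTU = 191.8 therm → 191.8 × $2.91 = $558.04; + 5 × $13.09 standing = $623.49
Electric: 16,300,000 BTU / 3412 = 4,777 kWh → × $0.272 = $1,299.41; + 5 × $17.75 standing = $1,388.16
Difference = |$623.49 − $1,388.16| = $764.68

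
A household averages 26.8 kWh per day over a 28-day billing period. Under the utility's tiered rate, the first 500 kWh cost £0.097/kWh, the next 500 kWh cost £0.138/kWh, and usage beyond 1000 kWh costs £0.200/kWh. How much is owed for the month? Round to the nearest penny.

£83.06

Usage = 26.8 kWh/day × 28 days = 750.4 kWh
First 500 kWh × £0.097 = £48.50
Next 250.4 kWh × £0.138 = £34.56
Remaining tier: 0 kWh (not reached)
Total = £83.06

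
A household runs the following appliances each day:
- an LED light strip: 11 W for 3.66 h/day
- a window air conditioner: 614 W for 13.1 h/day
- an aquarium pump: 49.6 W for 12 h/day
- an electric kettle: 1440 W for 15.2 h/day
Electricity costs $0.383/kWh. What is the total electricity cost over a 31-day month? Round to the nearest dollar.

$363

LED light strip: 11 W × 3.66 h × 31 d = 1,248 Wh = 1.248 kWh
window air conditioner: 614 W × 13.1 h × 31 d = 249,345 Wh = 249.3 kWh
aquarium pump: 49.6 W × 12 h × 31 d = 18,451 Wh = 18.45 kWh
electric kettle: 1440 W × 15.2 h × 31 d = 678,528 Wh = 678.5 kWh
Total energy = 1.248 + 249.3 + 18.45 + 678.5 = 947.6 kWh
Cost = 947.6 kWh × $0.383 = $362.92 ≈ $363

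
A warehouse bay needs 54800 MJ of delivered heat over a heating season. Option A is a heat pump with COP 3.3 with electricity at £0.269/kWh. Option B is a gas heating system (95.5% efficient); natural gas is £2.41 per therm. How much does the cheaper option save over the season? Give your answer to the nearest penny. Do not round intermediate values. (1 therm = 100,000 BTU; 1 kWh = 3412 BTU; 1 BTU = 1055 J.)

Heat load = 54800 MJ = 54,800,000,000 J / 1055 = 51,943,128 BTU
Gas: input = 51,943,128 / 0.955 = 54,390,710 BTU = 543.9 therm → 543.9 × £2.41 = £1,310.82
Heat pump: 51,943,128 BTU / 3412 = 15,220 kWh heat; / 3.3 = 4,613 kWh in → × £0.269 = £1,240.96
Difference = |£1,310.82 − £1,240.96| = £69.86

£69.86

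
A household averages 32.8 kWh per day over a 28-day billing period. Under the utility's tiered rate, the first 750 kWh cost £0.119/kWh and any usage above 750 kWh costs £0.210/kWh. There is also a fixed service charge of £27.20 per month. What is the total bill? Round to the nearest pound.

£152

Usage = 32.8 kWh/day × 28 days = 918.4 kWh
First 750 kWh × £0.119 = £89.25
Remaining 168.4 kWh × £0.210 = £35.36
Energy charge = £124.61; + service £27.20 = £151.81 ≈ £152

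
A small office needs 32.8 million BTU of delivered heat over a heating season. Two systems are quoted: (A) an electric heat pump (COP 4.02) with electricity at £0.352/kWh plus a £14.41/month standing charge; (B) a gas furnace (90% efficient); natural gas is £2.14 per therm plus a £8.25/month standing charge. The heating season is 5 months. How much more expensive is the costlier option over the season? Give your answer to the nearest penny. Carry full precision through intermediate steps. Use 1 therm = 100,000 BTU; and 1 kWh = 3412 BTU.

£92.64

Heat load = 32.8 × 10⁶ BTU = 32,800,000 BTU
Gas: input = 32,800,000 / 0.90 = 36,444,444 BTU = 364.4 therm → 364.4 × £2.14 = £779.91; + 5 × £8.25 standing = £821.16
Heat pump: 32,800,000 BTU / 3412 = 9,613 kWh heat; / 4.02 = 2,391 kWh in → × £0.352 = £841.75; + 5 × £14.41 standing = £913.80
Difference = |£821.16 − £913.80| = £92.64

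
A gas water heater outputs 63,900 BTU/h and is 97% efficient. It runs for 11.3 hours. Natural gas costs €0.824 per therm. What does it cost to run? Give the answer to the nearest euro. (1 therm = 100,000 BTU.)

Heat delivered = 63,900 BTU/h × 11.3 h = 722,070 BTU
Gas input = 722,070 / 0.97 = 744,402 BTU
= 744,402 / 100,000 = 7.444 therm
Cost = 7.444 × €0.824/therm = €6.13 ≈ €6

€6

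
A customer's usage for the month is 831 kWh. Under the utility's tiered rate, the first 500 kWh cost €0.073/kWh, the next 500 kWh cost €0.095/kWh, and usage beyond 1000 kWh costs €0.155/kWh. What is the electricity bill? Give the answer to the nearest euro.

€68

First 500 kWh × €0.073 = €36.50
Next 331 kWh × €0.095 = €31.45
Remaining tier: 0 kWh (not reached)
Total = €67.94 ≈ €68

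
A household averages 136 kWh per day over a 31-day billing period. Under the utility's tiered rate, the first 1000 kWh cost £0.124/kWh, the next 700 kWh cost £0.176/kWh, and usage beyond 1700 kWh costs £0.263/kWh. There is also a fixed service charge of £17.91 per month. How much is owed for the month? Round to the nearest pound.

£927

Usage = 136 kWh/day × 31 days = 4216 kWh
First 1000 kWh × £0.124 = £124.00
Next 700 kWh × £0.176 = £123.20
Remaining 2516 kWh × £0.263 = £661.71
Energy charge = £908.91; + service £17.91 = £926.82 ≈ £927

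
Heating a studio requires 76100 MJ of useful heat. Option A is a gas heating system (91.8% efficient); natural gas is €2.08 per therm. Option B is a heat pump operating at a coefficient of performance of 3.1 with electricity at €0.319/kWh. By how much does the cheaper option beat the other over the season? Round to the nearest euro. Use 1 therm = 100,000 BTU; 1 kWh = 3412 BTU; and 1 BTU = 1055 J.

€541

Heat load = 76100 MJ = 76,100,000,000 J / 1055 = 72,132,701 BTU
Gas: input = 72,132,701 / 0.918 = 78,575,927 BTU = 785.8 therm → 785.8 × €2.08 = €1,634.38
Heat pump: 72,132,701 BTU / 3412 = 21,140 kWh heat; / 3.1 = 6,820 kWh in → × €0.319 = €2,175.47
Difference = |€1,634.38 − €2,175.47| = €541.09 ≈ €541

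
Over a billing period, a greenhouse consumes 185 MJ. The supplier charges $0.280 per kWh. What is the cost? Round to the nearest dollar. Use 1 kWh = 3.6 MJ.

185 MJ × (0.27778 kWh/MJ) = 51.39 kWh
Cost = 51.39 kWh × $0.280/kWh = $14.39 ≈ $14

$14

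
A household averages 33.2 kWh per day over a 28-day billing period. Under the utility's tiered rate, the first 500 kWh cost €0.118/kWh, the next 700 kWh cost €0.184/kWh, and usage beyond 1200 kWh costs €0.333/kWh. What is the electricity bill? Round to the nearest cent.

€138.05

Usage = 33.2 kWh/day × 28 days = 929.6 kWh
First 500 kWh × €0.118 = €59.00
Next 429.6 kWh × €0.184 = €79.05
Remaining tier: 0 kWh (not reached)
Total = €138.05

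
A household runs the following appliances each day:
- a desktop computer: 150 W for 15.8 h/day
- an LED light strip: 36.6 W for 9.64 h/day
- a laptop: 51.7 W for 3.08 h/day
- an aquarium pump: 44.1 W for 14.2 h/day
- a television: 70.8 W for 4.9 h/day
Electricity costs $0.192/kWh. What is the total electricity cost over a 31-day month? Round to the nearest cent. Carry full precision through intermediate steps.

$22.95

desktop computer: 150 W × 15.8 h × 31 d = 73,470 Wh = 73.47 kWh
LED light strip: 36.6 W × 9.64 h × 31 d = 10,938 Wh = 10.94 kWh
laptop: 51.7 W × 3.08 h × 31 d = 4,936 Wh = 4.936 kWh
aquarium pump: 44.1 W × 14.2 h × 31 d = 19,413 Wh = 19.41 kWh
television: 70.8 W × 4.9 h × 31 d = 10,755 Wh = 10.75 kWh
Total energy = 73.47 + 10.94 + 4.936 + 19.41 + 10.75 = 119.5 kWh
Cost = 119.5 kWh × $0.192 = $22.95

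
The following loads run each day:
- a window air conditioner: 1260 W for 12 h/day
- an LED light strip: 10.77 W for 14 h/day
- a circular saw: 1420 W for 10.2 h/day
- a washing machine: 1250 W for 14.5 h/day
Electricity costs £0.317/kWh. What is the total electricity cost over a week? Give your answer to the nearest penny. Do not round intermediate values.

£106.25

window air conditioner: 1260 W × 12 h × 7 d = 105,840 Wh = 105.8 kWh
LED light strip: 10.77 W × 14 h × 7 d = 1,055 Wh = 1.055 kWh
circular saw: 1420 W × 10.2 h × 7 d = 101,388 Wh = 101.4 kWh
washing machine: 1250 W × 14.5 h × 7 d = 126,875 Wh = 126.9 kWh
Total energy = 105.8 + 1.055 + 101.4 + 126.9 = 335.2 kWh
Cost = 335.2 kWh × £0.317 = £106.25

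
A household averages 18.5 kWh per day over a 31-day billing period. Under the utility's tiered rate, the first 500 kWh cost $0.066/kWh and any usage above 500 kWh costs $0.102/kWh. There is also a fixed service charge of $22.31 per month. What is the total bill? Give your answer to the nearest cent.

Usage = 18.5 kWh/day × 31 days = 573.5 kWh
First 500 kWh × $0.066 = $33.00
Remaining 73.5 kWh × $0.102 = $7.50
Energy charge = $40.50; + service $22.31 = $62.81

$62.81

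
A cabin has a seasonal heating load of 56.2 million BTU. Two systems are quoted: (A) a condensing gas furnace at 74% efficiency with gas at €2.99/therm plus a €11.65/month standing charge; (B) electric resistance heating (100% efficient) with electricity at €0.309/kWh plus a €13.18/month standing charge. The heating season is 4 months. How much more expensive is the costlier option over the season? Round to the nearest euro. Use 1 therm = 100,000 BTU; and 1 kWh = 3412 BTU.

Heat load = 56.2 × 10⁶ BTU = 56,200,000 BTU
Gas: input = 56,200,000 / 0.74 = 75,945,946 BTU = 759.5 therm → 759.5 × €2.99 = €2,270.78; + 4 × €11.65 standing = €2,317.38
Electric: 56,200,000 BTU / 3412 = 16,470 kWh → × €0.309 = €5,089.62; + 4 × €13.18 standing = €5,142.34
Difference = |€2,317.38 − €5,142.34| = €2,824.96 ≈ €2825

€2825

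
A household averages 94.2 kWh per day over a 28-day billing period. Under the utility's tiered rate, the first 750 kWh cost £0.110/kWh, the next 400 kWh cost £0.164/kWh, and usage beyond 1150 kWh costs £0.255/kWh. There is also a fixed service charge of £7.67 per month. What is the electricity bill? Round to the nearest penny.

£535.11

Usage = 94.2 kWh/day × 28 days = 2637.6 kWh
First 750 kWh × £0.110 = £82.50
Next 400 kWh × £0.164 = £65.60
Remaining 1487.6 kWh × £0.255 = £379.34
Energy charge = £527.44; + service £7.67 = £535.11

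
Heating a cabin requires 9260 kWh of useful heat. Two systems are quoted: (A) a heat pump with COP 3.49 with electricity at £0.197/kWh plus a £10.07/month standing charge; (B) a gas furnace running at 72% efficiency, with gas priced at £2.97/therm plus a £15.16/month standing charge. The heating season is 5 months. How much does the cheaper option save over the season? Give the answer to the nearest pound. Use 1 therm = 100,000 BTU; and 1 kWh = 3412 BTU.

£806

Heat load = 9260 kWh × 3412 = 31,595,120 BTU
Gas: input = 31,595,120 / 0.72 = 43,882,111 BTU = 438.8 therm → 438.8 × £2.97 = £1,303.30; + 5 × £15.16 standing = £1,379.10
Heat pump: 31,595,120 BTU / 3412 = 9,260 kWh heat; / 3.49 = 2,653 kWh in → × £0.197 = £522.70; + 5 × £10.07 standing = £573.05
Difference = |£1,379.10 − £573.05| = £806.05 ≈ £806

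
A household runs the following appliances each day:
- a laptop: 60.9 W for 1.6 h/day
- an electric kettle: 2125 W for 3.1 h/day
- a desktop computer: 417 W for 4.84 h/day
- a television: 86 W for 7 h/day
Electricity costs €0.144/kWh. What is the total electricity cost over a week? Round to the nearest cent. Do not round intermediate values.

laptop: 60.9 W × 1.6 h × 7 d = 682 Wh = 0.6821 kWh
electric kettle: 2125 W × 3.1 h × 7 d = 46,112 Wh = 46.11 kWh
desktop computer: 417 W × 4.84 h × 7 d = 14,128 Wh = 14.13 kWh
television: 86 W × 7 h × 7 d = 4,214 Wh = 4.214 kWh
Total energy = 0.6821 + 46.11 + 14.13 + 4.214 = 65.14 kWh
Cost = 65.14 kWh × €0.144 = €9.38

€9.38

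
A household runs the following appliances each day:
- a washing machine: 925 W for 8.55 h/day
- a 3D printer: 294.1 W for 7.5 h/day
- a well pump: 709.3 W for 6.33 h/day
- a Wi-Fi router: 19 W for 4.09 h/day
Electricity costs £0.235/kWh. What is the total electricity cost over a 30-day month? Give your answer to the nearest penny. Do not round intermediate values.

£103.51

washing machine: 925 W × 8.55 h × 30 d = 237,263 Wh = 237.3 kWh
3D printer: 294.1 W × 7.5 h × 30 d = 66,172 Wh = 66.17 kWh
well pump: 709.3 W × 6.33 h × 30 d = 134,696 Wh = 134.7 kWh
Wi-Fi router: 19 W × 4.09 h × 30 d = 2,331 Wh = 2.331 kWh
Total energy = 237.3 + 66.17 + 134.7 + 2.331 = 440.5 kWh
Cost = 440.5 kWh × £0.235 = £103.51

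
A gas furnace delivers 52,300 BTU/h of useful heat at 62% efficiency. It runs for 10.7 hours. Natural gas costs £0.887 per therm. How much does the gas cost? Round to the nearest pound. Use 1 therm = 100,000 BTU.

Heat delivered = 52,300 BTU/h × 10.7 h = 559,610 BTU
Gas input = 559,610 / 0.62 = 902,597 BTU
= 902,597 / 100,000 = 9.026 therm
Cost = 9.026 × £0.887/therm = £8.01 ≈ £8

£8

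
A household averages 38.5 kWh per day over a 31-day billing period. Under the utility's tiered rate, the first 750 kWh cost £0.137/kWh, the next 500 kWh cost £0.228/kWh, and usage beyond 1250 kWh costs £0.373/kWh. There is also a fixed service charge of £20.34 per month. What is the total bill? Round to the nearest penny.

Usage = 38.5 kWh/day × 31 days = 1193.5 kWh
First 750 kWh × £0.137 = £102.75
Next 443.5 kWh × £0.228 = £101.12
Remaining tier: 0 kWh (not reached)
Energy charge = £203.87; + service £20.34 = £224.21

£224.21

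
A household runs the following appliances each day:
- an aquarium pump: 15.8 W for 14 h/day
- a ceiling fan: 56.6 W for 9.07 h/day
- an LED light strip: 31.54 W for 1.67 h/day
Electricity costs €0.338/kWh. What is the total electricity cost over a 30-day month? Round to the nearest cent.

€7.98

aquarium pump: 15.8 W × 14 h × 30 d = 6,636 Wh = 6.636 kWh
ceiling fan: 56.6 W × 9.07 h × 30 d = 15,401 Wh = 15.4 kWh
LED light strip: 31.54 W × 1.67 h × 30 d = 1,580 Wh = 1.58 kWh
Total energy = 6.636 + 15.4 + 1.58 = 23.62 kWh
Cost = 23.62 kWh × €0.338 = €7.98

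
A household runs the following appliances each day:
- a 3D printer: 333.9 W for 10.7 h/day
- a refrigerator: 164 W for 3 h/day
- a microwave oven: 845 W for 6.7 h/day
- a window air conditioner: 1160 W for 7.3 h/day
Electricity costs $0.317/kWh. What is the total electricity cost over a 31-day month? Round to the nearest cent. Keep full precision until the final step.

3D printer: 333.9 W × 10.7 h × 31 d = 110,755 Wh = 110.8 kWh
refrigerator: 164 W × 3 h × 31 d = 15,252 Wh = 15.25 kWh
microwave oven: 845 W × 6.7 h × 31 d = 175,506 Wh = 175.5 kWh
window air conditioner: 1160 W × 7.3 h × 31 d = 262,508 Wh = 262.5 kWh
Total energy = 110.8 + 15.25 + 175.5 + 262.5 = 564 kWh
Cost = 564 kWh × $0.317 = $178.79

$178.79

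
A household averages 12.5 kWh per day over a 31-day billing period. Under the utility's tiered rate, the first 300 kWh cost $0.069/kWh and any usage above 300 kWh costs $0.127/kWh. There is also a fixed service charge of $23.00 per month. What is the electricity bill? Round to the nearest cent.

$54.81

Usage = 12.5 kWh/day × 31 days = 387.5 kWh
First 300 kWh × $0.069 = $20.70
Remaining 87.5 kWh × $0.127 = $11.11
Energy charge = $31.81; + service $23.00 = $54.81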